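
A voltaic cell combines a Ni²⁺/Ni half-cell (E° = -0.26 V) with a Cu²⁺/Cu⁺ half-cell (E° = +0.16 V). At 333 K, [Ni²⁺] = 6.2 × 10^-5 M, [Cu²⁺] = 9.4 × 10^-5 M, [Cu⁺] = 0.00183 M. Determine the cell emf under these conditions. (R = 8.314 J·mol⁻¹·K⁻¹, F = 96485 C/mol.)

The Cu²⁺/Cu⁺ couple has the higher reduction potential and acts as the cathode, so E°_cell = +0.16 − (-0.26) = 0.42 V.
Balancing electrons gives n = 2; the reaction quotient is Q = [Ni²⁺]·[Cu⁺]^2/[Cu²⁺]^2 = 0.0235.
E = E° − (RT/nF) ln Q = 0.42 − (8.314×333)/(2×96485) × (-3.751) = 0.420 + 0.054 = 0.474 V.

0.474 V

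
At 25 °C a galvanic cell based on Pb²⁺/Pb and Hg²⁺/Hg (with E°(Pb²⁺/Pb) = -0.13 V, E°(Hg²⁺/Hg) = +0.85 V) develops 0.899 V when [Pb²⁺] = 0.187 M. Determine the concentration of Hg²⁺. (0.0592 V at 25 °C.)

From the Nernst equation, log Q = n(E° − E)/0.0592 = 2(0.98 − 0.899)/0.0592 = 2.736, so Q = 545.
With Q = [Pb²⁺]/[Hg²⁺] and the known concentrations, [Hg²⁺] in the denominator gives [Hg²⁺] = 3.4 × 10^-4 M.

3.4 × 10^-4 M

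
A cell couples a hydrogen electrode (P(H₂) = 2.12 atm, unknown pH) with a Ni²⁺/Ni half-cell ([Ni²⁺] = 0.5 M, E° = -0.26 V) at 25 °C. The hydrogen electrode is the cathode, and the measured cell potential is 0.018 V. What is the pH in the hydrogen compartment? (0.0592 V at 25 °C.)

E°_cell = 0.26 V and n = 2.
log Q = n(E° − E)/0.0592 = 2×(0.26 − 0.018)/0.0592 = 8.176.
With Q = [Ni²⁺]·P(H₂) / [H⁺]^2, solving for [H⁺] gives log[H⁺] = -4.075, so pH = 4.08.

pH = 4.08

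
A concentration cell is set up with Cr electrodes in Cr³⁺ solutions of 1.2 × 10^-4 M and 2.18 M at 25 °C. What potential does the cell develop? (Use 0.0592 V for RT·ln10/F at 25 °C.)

Both half-cells are Cr³⁺/Cr, so E°_cell = 0. The concentrated side is the cathode; the cell reaction moves Cr³⁺ from high to low concentration with n = 3.
Q = [Cr³⁺]_dilute/[Cr³⁺]_conc = 1.2 × 10^-4/2.18 = 5.5 × 10^-5.
E = 0 − (0.0592/3) log Q = −(0.0592/3)(-4.259) = 0.0840 V.

0.084 V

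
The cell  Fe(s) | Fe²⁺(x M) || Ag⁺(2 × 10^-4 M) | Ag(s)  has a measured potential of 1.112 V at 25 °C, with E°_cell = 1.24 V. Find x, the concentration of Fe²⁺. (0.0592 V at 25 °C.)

8.4 × 10^-4 M

From the Nernst equation, log Q = n(E° − E)/0.0592 = 2(1.24 − 1.112)/0.0592 = 4.324, so Q = 2.11 × 10^4.
With Q = [Fe²⁺]/[Ag⁺]^2 and the known concentrations, [Fe²⁺] in the numerator gives [Fe²⁺] = 8.4 × 10^-4 M.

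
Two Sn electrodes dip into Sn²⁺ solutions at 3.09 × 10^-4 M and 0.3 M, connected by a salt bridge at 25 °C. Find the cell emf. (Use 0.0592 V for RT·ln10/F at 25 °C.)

0.088 V

Both half-cells are Sn²⁺/Sn, so E°_cell = 0. The concentrated side is the cathode; the cell reaction moves Sn²⁺ from high to low concentration with n = 2.
Q = [Sn²⁺]_dilute/[Sn²⁺]_conc = 3.09 × 10^-4/0.3 = 0.00103.
E = 0 − (0.0592/2) log Q = −(0.0592/2)(-2.987) = 0.0884 V.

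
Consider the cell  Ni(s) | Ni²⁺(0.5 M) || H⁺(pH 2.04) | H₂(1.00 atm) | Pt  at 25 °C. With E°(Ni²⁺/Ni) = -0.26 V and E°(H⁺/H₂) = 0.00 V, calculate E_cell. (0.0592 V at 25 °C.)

0.15 V

The hydrogen couple is the cathode, so E°_cell = 0.26 V; n = 2.
[H⁺] = 10^(−2.04) = 0.0091 M, and Q = [Ni²⁺]·P(H₂) / [H⁺]^2 = 6010.
E = E° − (0.0592/2) log Q = 0.26 − (0.0592/2)(3.779) = 0.148 V.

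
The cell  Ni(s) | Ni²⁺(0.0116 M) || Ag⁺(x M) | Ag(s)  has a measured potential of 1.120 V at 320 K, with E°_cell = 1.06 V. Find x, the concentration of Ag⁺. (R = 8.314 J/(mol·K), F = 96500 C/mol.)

From the Nernst equation, ln Q = nF(E° − E)/RT = 2×96500×(1.06 − 1.120)/(8.314×320) = -4.353, so Q = 0.0129.
With Q = [Ni²⁺]/[Ag⁺]^2 and the known concentrations, [Ag⁺]^2 in the denominator gives [Ag⁺] = 0.95 M.

0.95 M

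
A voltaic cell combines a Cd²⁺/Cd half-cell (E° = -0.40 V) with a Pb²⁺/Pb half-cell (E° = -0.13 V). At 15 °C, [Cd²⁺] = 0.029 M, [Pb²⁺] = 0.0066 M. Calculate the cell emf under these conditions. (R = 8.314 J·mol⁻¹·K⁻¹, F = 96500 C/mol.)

0.252 V

The Pb²⁺/Pb couple has the higher reduction potential and acts as the cathode, so E°_cell = -0.13 − (-0.40) = 0.27 V.
Balancing electrons gives n = 2; the reaction quotient is Q = [Cd²⁺]/[Pb²⁺] = 4.39.
E = E° − (RT/nF) ln Q = 0.27 − (8.314×288)/(2×96500) × (1.480) = 0.270 − 0.018 = 0.252 V.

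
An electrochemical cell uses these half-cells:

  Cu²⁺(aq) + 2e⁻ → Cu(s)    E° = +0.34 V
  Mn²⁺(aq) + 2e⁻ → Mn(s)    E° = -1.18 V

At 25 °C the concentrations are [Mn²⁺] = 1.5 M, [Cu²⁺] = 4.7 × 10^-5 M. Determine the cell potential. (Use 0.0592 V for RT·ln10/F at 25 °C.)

1.39 V

The Cu²⁺/Cu couple has the higher reduction potential and acts as the cathode, so E°_cell = +0.34 − (-1.18) = 1.52 V.
Balancing electrons gives n = 2; the reaction quotient is Q = [Mn²⁺]/[Cu²⁺] = 3.19 × 10^4.
At 25 °C, E = E° − (0.0592/n) log Q = 1.52 − (0.0592/2)(4.504) = 1.520 − 0.133 = 1.387 V.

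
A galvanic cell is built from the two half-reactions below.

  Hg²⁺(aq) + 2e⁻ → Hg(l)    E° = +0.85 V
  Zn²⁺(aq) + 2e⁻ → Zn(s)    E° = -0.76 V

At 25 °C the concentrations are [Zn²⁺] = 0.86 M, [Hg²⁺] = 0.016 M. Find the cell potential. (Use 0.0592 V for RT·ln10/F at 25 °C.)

1.56 V

The Hg²⁺/Hg couple has the higher reduction potential and acts as the cathode, so E°_cell = +0.85 − (-0.76) = 1.61 V.
Balancing electrons gives n = 2; the reaction quotient is Q = [Zn²⁺]/[Hg²⁺] = 53.8.
At 25 °C, E = E° − (0.0592/n) log Q = 1.61 − (0.0592/2)(1.730) = 1.610 − 0.051 = 1.559 V.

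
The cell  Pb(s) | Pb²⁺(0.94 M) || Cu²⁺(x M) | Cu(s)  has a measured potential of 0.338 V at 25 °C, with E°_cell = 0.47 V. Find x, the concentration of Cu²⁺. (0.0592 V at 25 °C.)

From the Nernst equation, log Q = n(E° − E)/0.0592 = 2(0.47 − 0.338)/0.0592 = 4.459, so Q = 2.88 × 10^4.
With Q = [Pb²⁺]/[Cu²⁺] and the known concentrations, [Cu²⁺] in the denominator gives [Cu²⁺] = 3.3 × 10^-5 M.

3.3 × 10^-5 M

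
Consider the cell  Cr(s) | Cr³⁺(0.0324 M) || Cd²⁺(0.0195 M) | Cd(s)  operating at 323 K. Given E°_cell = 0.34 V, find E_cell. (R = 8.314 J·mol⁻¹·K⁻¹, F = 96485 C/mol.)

Balancing electrons gives n = 6; the reaction quotient is Q = [Cr³⁺]^2/[Cd²⁺]^3 = 142.
E = E° − (RT/nF) ln Q = 0.34 − (8.314×323)/(6×96485) × (4.953) = 0.340 − 0.023 = 0.317 V.

0.317 V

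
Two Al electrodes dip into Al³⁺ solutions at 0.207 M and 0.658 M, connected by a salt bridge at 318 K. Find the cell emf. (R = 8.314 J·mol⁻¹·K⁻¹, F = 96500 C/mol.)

0.011 V

Both half-cells are Al³⁺/Al, so E°_cell = 0. The concentrated side is the cathode; the cell reaction moves Al³⁺ from high to low concentration with n = 3.
Q = [Al³⁺]_dilute/[Al³⁺]_conc = 0.207/0.658 = 0.315.
E = 0 − (RT/nF) ln Q = −((8.314×318)/(3×96500))(-1.156) = 0.0106 V.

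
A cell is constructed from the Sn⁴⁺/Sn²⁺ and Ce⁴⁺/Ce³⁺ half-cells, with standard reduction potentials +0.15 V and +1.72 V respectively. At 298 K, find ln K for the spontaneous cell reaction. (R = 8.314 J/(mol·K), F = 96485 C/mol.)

E°_cell = +1.72 − (+0.15) = 1.57 V, with n = 2 electrons transferred.
At equilibrium E = 0, so the Nernst equation gives ln K = nFE°/RT = (2)(96485)(1.57)/((8.314)(298)) = 122.28.

ln K = 122.3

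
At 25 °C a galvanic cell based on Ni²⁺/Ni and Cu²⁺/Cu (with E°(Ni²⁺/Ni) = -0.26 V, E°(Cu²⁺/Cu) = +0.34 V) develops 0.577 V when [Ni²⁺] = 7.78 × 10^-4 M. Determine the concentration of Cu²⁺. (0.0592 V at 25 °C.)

1.3 × 10^-4 M

From the Nernst equation, log Q = n(E° − E)/0.0592 = 2(0.60 − 0.577)/0.0592 = 0.777, so Q = 5.98.
With Q = [Ni²⁺]/[Cu²⁺] and the known concentrations, [Cu²⁺] in the denominator gives [Cu²⁺] = 1.3 × 10^-4 M.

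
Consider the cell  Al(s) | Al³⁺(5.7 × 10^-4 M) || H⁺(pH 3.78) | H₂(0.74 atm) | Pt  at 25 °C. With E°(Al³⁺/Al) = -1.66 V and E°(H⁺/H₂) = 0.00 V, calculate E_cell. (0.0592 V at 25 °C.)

1.50 V

The hydrogen couple is the cathode, so E°_cell = 1.66 V; n = 6.
[H⁺] = 10^(−3.78) = 1.7 × 10^-4 M, and Q = [Al³⁺]^2·P(H₂)^3 / [H⁺]^6 = 6.3 × 10^15.
E = E° − (0.0592/6) log Q = 1.66 − (0.0592/6)(15.799) = 1.504 V.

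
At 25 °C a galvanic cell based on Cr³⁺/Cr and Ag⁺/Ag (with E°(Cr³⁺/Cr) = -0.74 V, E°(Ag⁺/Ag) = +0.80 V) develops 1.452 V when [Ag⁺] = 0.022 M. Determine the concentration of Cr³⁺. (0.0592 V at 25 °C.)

From the Nernst equation, log Q = n(E° − E)/0.0592 = 3(1.54 − 1.452)/0.0592 = 4.459, so Q = 2.88 × 10^4.
With Q = [Cr³⁺]/[Ag⁺]^3 and the known concentrations, [Cr³⁺] in the numerator gives [Cr³⁺] = 0.31 M.

0.31 M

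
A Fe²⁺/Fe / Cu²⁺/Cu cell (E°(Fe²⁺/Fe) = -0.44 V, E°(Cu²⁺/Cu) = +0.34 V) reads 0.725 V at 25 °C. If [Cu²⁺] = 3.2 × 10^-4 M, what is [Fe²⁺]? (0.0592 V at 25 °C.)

From the Nernst equation, log Q = n(E° − E)/0.0592 = 2(0.78 − 0.725)/0.0592 = 1.858, so Q = 72.1.
With Q = [Fe²⁺]/[Cu²⁺] and the known concentrations, [Fe²⁺] in the numerator gives [Fe²⁺] = 0.023 M.

0.023 M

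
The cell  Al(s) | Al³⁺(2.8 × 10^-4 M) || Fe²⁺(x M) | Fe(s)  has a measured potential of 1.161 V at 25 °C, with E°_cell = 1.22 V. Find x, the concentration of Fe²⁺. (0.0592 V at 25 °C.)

From the Nernst equation, log Q = n(E° − E)/0.0592 = 6(1.22 − 1.161)/0.0592 = 5.980, so Q = 9.54 × 10^5.
With Q = [Al³⁺]^2/[Fe²⁺]^3 and the known concentrations, [Fe²⁺]^3 in the denominator gives [Fe²⁺] = 4.3 × 10^-5 M.

4.3 × 10^-5 M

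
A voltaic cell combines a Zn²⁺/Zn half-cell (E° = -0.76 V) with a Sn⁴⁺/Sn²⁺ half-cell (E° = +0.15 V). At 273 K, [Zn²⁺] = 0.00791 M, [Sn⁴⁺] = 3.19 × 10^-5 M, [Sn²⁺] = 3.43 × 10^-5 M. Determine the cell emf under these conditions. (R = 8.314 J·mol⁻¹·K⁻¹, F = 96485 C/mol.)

The Sn⁴⁺/Sn²⁺ couple has the higher reduction potential and acts as the cathode, so E°_cell = +0.15 − (-0.76) = 0.91 V.
Balancing electrons gives n = 2; the reaction quotient is Q = [Zn²⁺]·[Sn²⁺]/[Sn⁴⁺] = 0.00851.
E = E° − (RT/nF) ln Q = 0.91 − (8.314×273)/(2×96485) × (-4.767) = 0.910 + 0.056 = 0.966 V.

0.966 V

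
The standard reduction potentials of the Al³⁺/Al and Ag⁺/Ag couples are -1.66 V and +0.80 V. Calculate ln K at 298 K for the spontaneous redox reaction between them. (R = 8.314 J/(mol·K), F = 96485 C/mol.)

ln K = 287.4

E°_cell = +0.80 − (-1.66) = 2.46 V, with n = 3 electrons transferred.
At equilibrium E = 0, so the Nernst equation gives ln K = nFE°/RT = (3)(96485)(2.46)/((8.314)(298)) = 287.40.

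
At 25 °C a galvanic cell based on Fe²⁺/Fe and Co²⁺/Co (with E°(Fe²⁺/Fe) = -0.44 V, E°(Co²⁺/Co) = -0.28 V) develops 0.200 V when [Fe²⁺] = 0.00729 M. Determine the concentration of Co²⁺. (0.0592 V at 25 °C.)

From the Nernst equation, log Q = n(E° − E)/0.0592 = 2(0.16 − 0.200)/0.0592 = -1.351, so Q = 0.0445.
With Q = [Fe²⁺]/[Co²⁺] and the known concentrations, [Co²⁺] in the denominator gives [Co²⁺] = 0.16 M.

0.16 M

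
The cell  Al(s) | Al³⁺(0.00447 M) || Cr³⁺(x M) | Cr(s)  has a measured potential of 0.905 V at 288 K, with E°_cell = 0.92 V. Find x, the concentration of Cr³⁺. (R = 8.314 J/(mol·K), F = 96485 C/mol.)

From the Nernst equation, ln Q = nF(E° − E)/RT = 3×96485×(0.92 − 0.905)/(8.314×288) = 1.813, so Q = 6.13.
With Q = [Al³⁺]/[Cr³⁺] and the known concentrations, [Cr³⁺] in the denominator gives [Cr³⁺] = 7.3 × 10^-4 M.

7.3 × 10^-4 M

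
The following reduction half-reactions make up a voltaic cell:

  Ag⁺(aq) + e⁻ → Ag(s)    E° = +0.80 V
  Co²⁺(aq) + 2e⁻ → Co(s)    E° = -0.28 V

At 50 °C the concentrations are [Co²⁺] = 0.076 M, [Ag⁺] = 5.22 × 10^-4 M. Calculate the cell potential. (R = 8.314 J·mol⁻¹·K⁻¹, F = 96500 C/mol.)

0.906 V

The Ag⁺/Ag couple has the higher reduction potential and acts as the cathode, so E°_cell = +0.80 − (-0.28) = 1.08 V.
Balancing electrons gives n = 2; the reaction quotient is Q = [Co²⁺]/[Ag⁺]^2 = 2.79 × 10^5.
E = E° − (RT/nF) ln Q = 1.08 − (8.314×323)/(2×96500) × (12.539) = 1.080 − 0.174 = 0.906 V.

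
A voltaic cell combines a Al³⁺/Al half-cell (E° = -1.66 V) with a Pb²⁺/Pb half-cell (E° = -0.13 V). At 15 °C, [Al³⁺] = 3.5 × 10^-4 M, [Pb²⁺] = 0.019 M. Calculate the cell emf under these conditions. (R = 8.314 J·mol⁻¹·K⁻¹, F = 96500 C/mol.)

1.55 V

The Pb²⁺/Pb couple has the higher reduction potential and acts as the cathode, so E°_cell = -0.13 − (-1.66) = 1.53 V.
Balancing electrons gives n = 6; the reaction quotient is Q = [Al³⁺]^2/[Pb²⁺]^3 = 0.0179.
E = E° − (RT/nF) ln Q = 1.53 − (8.314×288)/(6×96500) × (-4.025) = 1.530 + 0.017 = 1.547 V.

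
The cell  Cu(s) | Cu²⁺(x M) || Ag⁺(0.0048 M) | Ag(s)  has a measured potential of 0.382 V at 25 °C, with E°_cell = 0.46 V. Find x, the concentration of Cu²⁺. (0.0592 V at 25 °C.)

0.0099 M

From the Nernst equation, log Q = n(E° − E)/0.0592 = 2(0.46 − 0.382)/0.0592 = 2.635, so Q = 432.
With Q = [Cu²⁺]/[Ag⁺]^2 and the known concentrations, [Cu²⁺] in the numerator gives [Cu²⁺] = 0.0099 M.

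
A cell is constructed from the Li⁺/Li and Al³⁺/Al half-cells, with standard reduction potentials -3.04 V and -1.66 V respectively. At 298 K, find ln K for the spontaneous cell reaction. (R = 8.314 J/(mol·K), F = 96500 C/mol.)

ln K = 161.3

E°_cell = -1.66 − (-3.04) = 1.38 V, with n = 3 electrons transferred.
At equilibrium E = 0, so the Nernst equation gives ln K = nFE°/RT = (3)(96500)(1.38)/((8.314)(298)) = 161.25.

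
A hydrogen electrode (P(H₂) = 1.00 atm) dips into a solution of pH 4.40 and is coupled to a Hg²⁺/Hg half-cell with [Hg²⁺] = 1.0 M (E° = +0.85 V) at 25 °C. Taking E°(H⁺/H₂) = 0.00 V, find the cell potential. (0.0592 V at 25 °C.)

1.11 V

The Hg²⁺/Hg couple is the cathode, so E°_cell = 0.85 V; n = 2.
[H⁺] = 10^(−4.40) = 4 × 10^-5 M, and Q = [H⁺]^2 / ([Hg²⁺]·P(H₂)) = 1.58 × 10^-9.
E = E° − (0.0592/2) log Q = 0.85 − (0.0592/2)(-8.800) = 1.110 V.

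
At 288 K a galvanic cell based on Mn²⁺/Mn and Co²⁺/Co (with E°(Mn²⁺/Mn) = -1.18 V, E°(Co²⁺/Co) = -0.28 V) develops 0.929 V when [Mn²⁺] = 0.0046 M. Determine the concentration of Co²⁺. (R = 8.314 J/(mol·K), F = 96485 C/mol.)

From the Nernst equation, ln Q = nF(E° − E)/RT = 2×96485×(0.90 − 0.929)/(8.314×288) = -2.337, so Q = 0.0966.
With Q = [Mn²⁺]/[Co²⁺] and the known concentrations, [Co²⁺] in the denominator gives [Co²⁺] = 0.048 M.

0.048 M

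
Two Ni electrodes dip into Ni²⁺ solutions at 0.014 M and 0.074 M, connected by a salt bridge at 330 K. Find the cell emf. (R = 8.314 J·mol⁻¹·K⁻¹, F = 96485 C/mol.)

0.024 V

Both half-cells are Ni²⁺/Ni, so E°_cell = 0. The concentrated side is the cathode; the cell reaction moves Ni²⁺ from high to low concentration with n = 2.
Q = [Ni²⁺]_dilute/[Ni²⁺]_conc = 0.014/0.074 = 0.189.
E = 0 − (RT/nF) ln Q = −((8.314×330)/(2×96485))(-1.665) = 0.0237 V.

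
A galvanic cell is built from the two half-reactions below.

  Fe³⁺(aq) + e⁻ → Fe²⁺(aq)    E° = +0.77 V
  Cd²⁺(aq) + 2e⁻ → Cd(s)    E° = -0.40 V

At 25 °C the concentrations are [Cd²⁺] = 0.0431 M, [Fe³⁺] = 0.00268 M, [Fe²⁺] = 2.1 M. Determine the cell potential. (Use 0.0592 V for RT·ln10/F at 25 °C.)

1.04 V

The Fe³⁺/Fe²⁺ couple has the higher reduction potential and acts as the cathode, so E°_cell = +0.77 − (-0.40) = 1.17 V.
Balancing electrons gives n = 2; the reaction quotient is Q = [Cd²⁺]·[Fe²⁺]^2/[Fe³⁺]^2 = 2.65 × 10^4.
At 25 °C, E = E° − (0.0592/n) log Q = 1.17 − (0.0592/2)(4.423) = 1.170 − 0.131 = 1.039 V.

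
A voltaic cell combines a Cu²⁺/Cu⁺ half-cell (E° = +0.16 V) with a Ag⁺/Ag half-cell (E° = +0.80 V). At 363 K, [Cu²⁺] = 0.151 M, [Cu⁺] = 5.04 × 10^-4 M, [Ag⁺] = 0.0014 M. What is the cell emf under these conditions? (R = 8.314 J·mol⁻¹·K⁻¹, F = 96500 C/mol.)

0.256 V

The Ag⁺/Ag couple has the higher reduction potential and acts as the cathode, so E°_cell = +0.80 − (+0.16) = 0.64 V.
Balancing electrons gives n = 1; the reaction quotient is Q = [Cu²⁺]/([Cu⁺]·[Ag⁺]) = 2.14 × 10^5.
E = E° − (RT/nF) ln Q = 0.64 − (8.314×363)/(1×96500) × (12.274) = 0.640 − 0.384 = 0.256 V.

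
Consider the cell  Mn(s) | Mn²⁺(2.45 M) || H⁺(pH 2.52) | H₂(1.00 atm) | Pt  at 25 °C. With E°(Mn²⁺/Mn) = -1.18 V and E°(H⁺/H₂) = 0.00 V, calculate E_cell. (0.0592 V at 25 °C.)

1.02 V

The hydrogen couple is the cathode, so E°_cell = 1.18 V; n = 2.
[H⁺] = 10^(−2.52) = 0.0030 M, and Q = [Mn²⁺]·P(H₂) / [H⁺]^2 = 2.69 × 10^5.
E = E° − (0.0592/2) log Q = 1.18 − (0.0592/2)(5.429) = 1.019 V.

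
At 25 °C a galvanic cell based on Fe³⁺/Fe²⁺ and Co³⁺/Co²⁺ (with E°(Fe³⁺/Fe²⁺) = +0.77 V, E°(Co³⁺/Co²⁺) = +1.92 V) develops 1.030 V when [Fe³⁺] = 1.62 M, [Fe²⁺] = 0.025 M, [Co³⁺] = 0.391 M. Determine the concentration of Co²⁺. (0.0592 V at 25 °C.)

From the Nernst equation, log Q = n(E° − E)/0.0592 = 1(1.15 − 1.030)/0.0592 = 2.027, so Q = 106.
With Q = [Fe³⁺]·[Co²⁺]/([Fe²⁺]·[Co³⁺]) and the known concentrations, [Co²⁺] in the numerator gives [Co²⁺] = 0.64 M.

0.64 M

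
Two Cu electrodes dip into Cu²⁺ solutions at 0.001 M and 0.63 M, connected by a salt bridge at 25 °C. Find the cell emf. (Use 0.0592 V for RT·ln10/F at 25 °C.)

Both half-cells are Cu²⁺/Cu, so E°_cell = 0. The concentrated side is the cathode; the cell reaction moves Cu²⁺ from high to low concentration with n = 2.
Q = [Cu²⁺]_dilute/[Cu²⁺]_conc = 0.001/0.63 = 0.00159.
E = 0 − (0.0592/2) log Q = −(0.0592/2)(-2.799) = 0.0829 V.

0.083 V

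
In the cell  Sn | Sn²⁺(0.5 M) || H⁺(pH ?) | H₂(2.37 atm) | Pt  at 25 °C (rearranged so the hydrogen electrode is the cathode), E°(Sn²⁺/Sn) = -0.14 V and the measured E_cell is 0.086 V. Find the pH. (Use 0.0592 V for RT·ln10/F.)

E°_cell = 0.14 V and n = 2.
log Q = n(E° − E)/0.0592 = 2×(0.14 − 0.086)/0.0592 = 1.824.
With Q = [Sn²⁺]·P(H₂) / [H⁺]^2, solving for [H⁺] gives log[H⁺] = -0.875, so pH = 0.88.

pH = 0.88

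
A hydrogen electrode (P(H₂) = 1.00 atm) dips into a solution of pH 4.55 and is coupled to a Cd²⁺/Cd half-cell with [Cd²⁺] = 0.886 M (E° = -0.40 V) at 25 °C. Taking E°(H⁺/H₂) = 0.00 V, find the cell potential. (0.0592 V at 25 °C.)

The hydrogen couple is the cathode, so E°_cell = 0.40 V; n = 2.
[H⁺] = 10^(−4.55) = 2.8 × 10^-5 M, and Q = [Cd²⁺]·P(H₂) / [H⁺]^2 = 1.12 × 10^9.
E = E° − (0.0592/2) log Q = 0.40 − (0.0592/2)(9.047) = 0.132 V.

0.13 V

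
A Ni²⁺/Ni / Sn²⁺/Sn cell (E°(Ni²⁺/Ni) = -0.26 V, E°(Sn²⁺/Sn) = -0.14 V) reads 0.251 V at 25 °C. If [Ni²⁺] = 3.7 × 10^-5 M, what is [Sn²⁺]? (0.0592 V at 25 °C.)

From the Nernst equation, log Q = n(E° − E)/0.0592 = 2(0.12 − 0.251)/0.0592 = -4.426, so Q = 3.75 × 10^-5.
With Q = [Ni²⁺]/[Sn²⁺] and the known concentrations, [Sn²⁺] in the denominator gives [Sn²⁺] = 0.99 M.

0.99 M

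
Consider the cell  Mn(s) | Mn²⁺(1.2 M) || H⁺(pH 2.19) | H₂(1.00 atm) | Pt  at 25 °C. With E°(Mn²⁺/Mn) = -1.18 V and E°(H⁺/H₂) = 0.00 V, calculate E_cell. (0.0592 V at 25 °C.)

1.05 V

The hydrogen couple is the cathode, so E°_cell = 1.18 V; n = 2.
[H⁺] = 10^(−2.19) = 0.0065 M, and Q = [Mn²⁺]·P(H₂) / [H⁺]^2 = 2.88 × 10^4.
E = E° − (0.0592/2) log Q = 1.18 − (0.0592/2)(4.459) = 1.048 V.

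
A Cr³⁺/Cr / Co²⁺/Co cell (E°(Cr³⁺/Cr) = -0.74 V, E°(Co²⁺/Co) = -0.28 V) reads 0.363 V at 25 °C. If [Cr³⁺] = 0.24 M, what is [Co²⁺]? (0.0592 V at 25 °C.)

2 × 10^-4 M

From the Nernst equation, log Q = n(E° − E)/0.0592 = 6(0.46 − 0.363)/0.0592 = 9.831, so Q = 6.78 × 10^9.
With Q = [Cr³⁺]^2/[Co²⁺]^3 and the known concentrations, [Co²⁺]^3 in the denominator gives [Co²⁺] = 2 × 10^-4 M.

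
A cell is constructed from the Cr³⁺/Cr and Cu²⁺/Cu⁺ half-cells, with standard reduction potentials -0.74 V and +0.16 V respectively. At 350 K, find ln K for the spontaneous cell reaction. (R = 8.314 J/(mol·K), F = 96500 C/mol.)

ln K = 89.5

E°_cell = +0.16 − (-0.74) = 0.90 V, with n = 3 electrons transferred.
At equilibrium E = 0, so the Nernst equation gives ln K = nFE°/RT = (3)(96500)(0.90)/((8.314)(350)) = 89.54.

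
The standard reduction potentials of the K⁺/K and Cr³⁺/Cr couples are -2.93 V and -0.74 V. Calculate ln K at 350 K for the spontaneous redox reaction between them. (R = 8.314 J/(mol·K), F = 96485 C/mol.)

E°_cell = -0.74 − (-2.93) = 2.19 V, with n = 3 electrons transferred.
At equilibrium E = 0, so the Nernst equation gives ln K = nFE°/RT = (3)(96485)(2.19)/((8.314)(350)) = 217.84.

ln K = 217.8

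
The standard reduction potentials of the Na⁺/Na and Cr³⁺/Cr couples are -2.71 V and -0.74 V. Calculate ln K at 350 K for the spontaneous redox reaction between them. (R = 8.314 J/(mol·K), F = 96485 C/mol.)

ln K = 196.0

E°_cell = -0.74 − (-2.71) = 1.97 V, with n = 3 electrons transferred.
At equilibrium E = 0, so the Nernst equation gives ln K = nFE°/RT = (3)(96485)(1.97)/((8.314)(350)) = 195.96.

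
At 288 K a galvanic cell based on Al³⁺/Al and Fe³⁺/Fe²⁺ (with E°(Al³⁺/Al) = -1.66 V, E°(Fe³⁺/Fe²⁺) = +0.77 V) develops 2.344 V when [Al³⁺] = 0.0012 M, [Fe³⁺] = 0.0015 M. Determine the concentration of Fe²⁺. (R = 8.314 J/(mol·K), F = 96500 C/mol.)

0.45 M

From the Nernst equation, ln Q = nF(E° − E)/RT = 3×96500×(2.43 − 2.344)/(8.314×288) = 10.398, so Q = 3.28 × 10^4.
With Q = [Al³⁺]·[Fe²⁺]^3/[Fe³⁺]^3 and the known concentrations, [Fe²⁺]^3 in the numerator gives [Fe²⁺] = 0.45 M.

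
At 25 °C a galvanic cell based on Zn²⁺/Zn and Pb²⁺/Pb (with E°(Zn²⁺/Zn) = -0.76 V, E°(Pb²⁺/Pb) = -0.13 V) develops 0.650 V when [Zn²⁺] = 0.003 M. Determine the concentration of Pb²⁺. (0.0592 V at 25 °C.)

0.014 M

From the Nernst equation, log Q = n(E° − E)/0.0592 = 2(0.63 − 0.650)/0.0592 = -0.676, so Q = 0.211.
With Q = [Zn²⁺]/[Pb²⁺] and the known concentrations, [Pb²⁺] in the denominator gives [Pb²⁺] = 0.014 M.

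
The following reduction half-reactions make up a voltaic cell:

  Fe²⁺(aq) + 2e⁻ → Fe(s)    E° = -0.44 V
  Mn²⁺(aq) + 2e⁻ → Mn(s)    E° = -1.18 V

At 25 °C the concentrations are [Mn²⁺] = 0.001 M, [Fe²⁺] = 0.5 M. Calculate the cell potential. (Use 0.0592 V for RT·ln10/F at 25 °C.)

The Fe²⁺/Fe couple has the higher reduction potential and acts as the cathode, so E°_cell = -0.44 − (-1.18) = 0.74 V.
Balancing electrons gives n = 2; the reaction quotient is Q = [Mn²⁺]/[Fe²⁺] = 0.00200.
At 25 °C, E = E° − (0.0592/n) log Q = 0.74 − (0.0592/2)(-2.699) = 0.740 + 0.080 = 0.820 V.

0.820 V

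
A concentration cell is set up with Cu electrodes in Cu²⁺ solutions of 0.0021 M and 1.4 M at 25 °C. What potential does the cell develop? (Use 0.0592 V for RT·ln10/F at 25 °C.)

Both half-cells are Cu²⁺/Cu, so E°_cell = 0. The concentrated side is the cathode; the cell reaction moves Cu²⁺ from high to low concentration with n = 2.
Q = [Cu²⁺]_dilute/[Cu²⁺]_conc = 0.0021/1.4 = 0.00150.
E = 0 − (0.0592/2) log Q = −(0.0592/2)(-2.824) = 0.0836 V.

0.084 V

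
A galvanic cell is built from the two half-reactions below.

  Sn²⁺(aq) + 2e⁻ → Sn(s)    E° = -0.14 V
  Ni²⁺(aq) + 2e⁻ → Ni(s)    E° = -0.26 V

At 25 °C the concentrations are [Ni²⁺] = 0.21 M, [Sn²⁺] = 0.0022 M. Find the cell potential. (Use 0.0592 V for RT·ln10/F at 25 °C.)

The Sn²⁺/Sn couple has the higher reduction potential and acts as the cathode, so E°_cell = -0.14 − (-0.26) = 0.12 V.
Balancing electrons gives n = 2; the reaction quotient is Q = [Ni²⁺]/[Sn²⁺] = 95.5.
At 25 °C, E = E° − (0.0592/n) log Q = 0.12 − (0.0592/2)(1.980) = 0.120 − 0.059 = 0.061 V.

0.061 V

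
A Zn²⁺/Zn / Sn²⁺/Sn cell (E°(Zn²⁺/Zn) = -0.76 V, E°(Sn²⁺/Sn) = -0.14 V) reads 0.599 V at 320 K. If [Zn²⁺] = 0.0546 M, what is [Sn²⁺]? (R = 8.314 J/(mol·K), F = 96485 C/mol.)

0.012 M

From the Nernst equation, ln Q = nF(E° − E)/RT = 2×96485×(0.62 − 0.599)/(8.314×320) = 1.523, so Q = 4.59.
With Q = [Zn²⁺]/[Sn²⁺] and the known concentrations, [Sn²⁺] in the denominator gives [Sn²⁺] = 0.012 M.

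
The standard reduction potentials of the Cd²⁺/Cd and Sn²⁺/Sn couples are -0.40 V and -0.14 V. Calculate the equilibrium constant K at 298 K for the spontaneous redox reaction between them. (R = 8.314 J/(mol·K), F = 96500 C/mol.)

6.3 × 10^8

E°_cell = -0.14 − (-0.40) = 0.26 V, with n = 2 electrons transferred.
At equilibrium E = 0, so the Nernst equation gives ln K = nFE°/RT = (2)(96500)(0.26)/((8.314)(298)) = 20.25.
K = e^20.25 = 6.3 × 10^8.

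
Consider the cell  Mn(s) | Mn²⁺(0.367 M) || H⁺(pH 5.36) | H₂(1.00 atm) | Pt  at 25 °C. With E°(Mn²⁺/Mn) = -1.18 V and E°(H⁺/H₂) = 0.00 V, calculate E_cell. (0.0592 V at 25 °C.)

0.88 V

The hydrogen couple is the cathode, so E°_cell = 1.18 V; n = 2.
[H⁺] = 10^(−5.36) = 4.4 × 10^-6 M, and Q = [Mn²⁺]·P(H₂) / [H⁺]^2 = 1.93 × 10^10.
E = E° − (0.0592/2) log Q = 1.18 − (0.0592/2)(10.285) = 0.876 V.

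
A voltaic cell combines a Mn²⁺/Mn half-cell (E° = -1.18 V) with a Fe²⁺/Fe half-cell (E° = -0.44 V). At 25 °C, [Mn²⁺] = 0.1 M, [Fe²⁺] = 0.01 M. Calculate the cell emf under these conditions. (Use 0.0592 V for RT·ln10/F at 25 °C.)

The Fe²⁺/Fe couple has the higher reduction potential and acts as the cathode, so E°_cell = -0.44 − (-1.18) = 0.74 V.
Balancing electrons gives n = 2; the reaction quotient is Q = [Mn²⁺]/[Fe²⁺] = 10.0.
At 25 °C, E = E° − (0.0592/n) log Q = 0.74 − (0.0592/2)(1.000) = 0.740 − 0.030 = 0.710 V.

0.710 V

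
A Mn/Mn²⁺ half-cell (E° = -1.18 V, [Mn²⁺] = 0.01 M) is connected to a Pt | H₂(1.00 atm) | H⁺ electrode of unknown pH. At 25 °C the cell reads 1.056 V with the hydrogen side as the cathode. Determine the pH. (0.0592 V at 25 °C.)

E°_cell = 1.18 V and n = 2.
log Q = n(E° − E)/0.0592 = 2×(1.18 − 1.056)/0.0592 = 4.189.
With Q = [Mn²⁺]·P(H₂) / [H⁺]^2, solving for [H⁺] gives log[H⁺] = -3.095, so pH = 3.09.

pH = 3.09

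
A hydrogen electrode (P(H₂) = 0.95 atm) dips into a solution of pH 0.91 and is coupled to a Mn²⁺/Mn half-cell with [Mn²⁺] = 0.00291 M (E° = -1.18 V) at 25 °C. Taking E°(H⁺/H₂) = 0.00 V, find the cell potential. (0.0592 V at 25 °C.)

1.20 V

The hydrogen couple is the cathode, so E°_cell = 1.18 V; n = 2.
[H⁺] = 10^(−0.91) = 0.12 M, and Q = [Mn²⁺]·P(H₂) / [H⁺]^2 = 0.183.
E = E° − (0.0592/2) log Q = 1.18 − (0.0592/2)(-0.738) = 1.202 V.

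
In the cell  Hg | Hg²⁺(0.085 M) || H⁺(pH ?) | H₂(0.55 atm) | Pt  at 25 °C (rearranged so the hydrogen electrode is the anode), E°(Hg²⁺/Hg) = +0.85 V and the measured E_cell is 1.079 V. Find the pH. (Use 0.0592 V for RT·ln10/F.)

E°_cell = 0.85 V and n = 2.
log Q = n(E° − E)/0.0592 = 2×(0.85 − 1.079)/0.0592 = -7.736.
With Q = [H⁺]^2 / ([Hg²⁺]·P(H₂)), solving for [H⁺] gives log[H⁺] = -4.533, so pH = 4.53.

pH = 4.53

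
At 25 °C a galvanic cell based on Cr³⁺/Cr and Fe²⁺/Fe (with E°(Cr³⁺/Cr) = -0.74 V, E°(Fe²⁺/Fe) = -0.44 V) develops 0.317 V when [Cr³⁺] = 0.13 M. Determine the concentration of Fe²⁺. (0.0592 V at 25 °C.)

0.96 M

From the Nernst equation, log Q = n(E° − E)/0.0592 = 6(0.30 − 0.317)/0.0592 = -1.723, so Q = 0.0189.
With Q = [Cr³⁺]^2/[Fe²⁺]^3 and the known concentrations, [Fe²⁺]^3 in the denominator gives [Fe²⁺] = 0.96 M.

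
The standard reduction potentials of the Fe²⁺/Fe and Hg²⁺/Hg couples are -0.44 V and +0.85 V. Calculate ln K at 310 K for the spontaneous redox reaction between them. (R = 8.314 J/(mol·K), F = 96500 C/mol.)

E°_cell = +0.85 − (-0.44) = 1.29 V, with n = 2 electrons transferred.
At equilibrium E = 0, so the Nernst equation gives ln K = nFE°/RT = (2)(96500)(1.29)/((8.314)(310)) = 96.60.

ln K = 96.6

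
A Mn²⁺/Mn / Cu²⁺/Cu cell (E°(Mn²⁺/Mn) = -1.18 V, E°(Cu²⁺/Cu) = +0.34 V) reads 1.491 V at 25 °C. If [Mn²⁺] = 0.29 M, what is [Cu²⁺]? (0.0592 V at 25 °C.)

From the Nernst equation, log Q = n(E° − E)/0.0592 = 2(1.52 − 1.491)/0.0592 = 0.980, so Q = 9.54.
With Q = [Mn²⁺]/[Cu²⁺] and the known concentrations, [Cu²⁺] in the denominator gives [Cu²⁺] = 0.03 M.

0.03 M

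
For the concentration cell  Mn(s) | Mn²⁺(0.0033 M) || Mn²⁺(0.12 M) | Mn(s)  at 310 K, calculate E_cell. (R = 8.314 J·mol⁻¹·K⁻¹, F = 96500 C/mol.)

0.048 V

Both half-cells are Mn²⁺/Mn, so E°_cell = 0. The concentrated side is the cathode; the cell reaction moves Mn²⁺ from high to low concentration with n = 2.
Q = [Mn²⁺]_dilute/[Mn²⁺]_conc = 0.0033/0.12 = 0.0275.
E = 0 − (RT/nF) ln Q = −((8.314×310)/(2×96500))(-3.594) = 0.0480 V.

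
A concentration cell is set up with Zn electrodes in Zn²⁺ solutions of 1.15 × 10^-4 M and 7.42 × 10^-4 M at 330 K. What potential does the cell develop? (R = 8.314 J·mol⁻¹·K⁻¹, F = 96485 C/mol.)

Both half-cells are Zn²⁺/Zn, so E°_cell = 0. The concentrated side is the cathode; the cell reaction moves Zn²⁺ from high to low concentration with n = 2.
Q = [Zn²⁺]_dilute/[Zn²⁺]_conc = 1.15 × 10^-4/7.42 × 10^-4 = 0.155.
E = 0 − (RT/nF) ln Q = −((8.314×330)/(2×96485))(-1.864) = 0.0265 V.

0.027 V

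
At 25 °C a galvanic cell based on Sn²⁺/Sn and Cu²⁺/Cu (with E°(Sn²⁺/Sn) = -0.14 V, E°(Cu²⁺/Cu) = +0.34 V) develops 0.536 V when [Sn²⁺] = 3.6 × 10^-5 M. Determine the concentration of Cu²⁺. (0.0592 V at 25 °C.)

From the Nernst equation, log Q = n(E° − E)/0.0592 = 2(0.48 − 0.536)/0.0592 = -1.892, so Q = 0.0128.
With Q = [Sn²⁺]/[Cu²⁺] and the known concentrations, [Cu²⁺] in the denominator gives [Cu²⁺] = 0.0028 M.

0.0028 M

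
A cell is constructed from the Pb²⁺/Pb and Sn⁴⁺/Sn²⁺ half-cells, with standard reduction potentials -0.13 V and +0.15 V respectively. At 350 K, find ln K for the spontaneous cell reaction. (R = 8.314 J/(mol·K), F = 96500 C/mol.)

E°_cell = +0.15 − (-0.13) = 0.28 V, with n = 2 electrons transferred.
At equilibrium E = 0, so the Nernst equation gives ln K = nFE°/RT = (2)(96500)(0.28)/((8.314)(350)) = 18.57.

ln K = 18.6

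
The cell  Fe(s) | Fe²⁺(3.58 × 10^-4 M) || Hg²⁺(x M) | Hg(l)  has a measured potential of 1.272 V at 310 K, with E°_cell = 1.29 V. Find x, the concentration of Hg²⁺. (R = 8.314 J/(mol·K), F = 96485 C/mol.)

9.3 × 10^-5 M

From the Nernst equation, ln Q = nF(E° − E)/RT = 2×96485×(1.29 − 1.272)/(8.314×310) = 1.348, so Q = 3.85.
With Q = [Fe²⁺]/[Hg²⁺] and the known concentrations, [Hg²⁺] in the denominator gives [Hg²⁺] = 9.3 × 10^-5 M.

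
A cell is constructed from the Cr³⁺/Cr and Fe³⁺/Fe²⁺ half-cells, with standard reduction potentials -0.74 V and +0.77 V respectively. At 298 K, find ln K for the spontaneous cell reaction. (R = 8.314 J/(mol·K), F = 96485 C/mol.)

E°_cell = +0.77 − (-0.74) = 1.51 V, with n = 3 electrons transferred.
At equilibrium E = 0, so the Nernst equation gives ln K = nFE°/RT = (3)(96485)(1.51)/((8.314)(298)) = 176.41.

ln K = 176.4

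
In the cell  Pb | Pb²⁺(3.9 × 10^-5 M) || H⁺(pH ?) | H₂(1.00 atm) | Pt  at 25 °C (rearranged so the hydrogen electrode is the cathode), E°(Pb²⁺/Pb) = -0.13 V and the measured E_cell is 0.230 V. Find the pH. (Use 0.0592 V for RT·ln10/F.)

pH = 0.52

E°_cell = 0.13 V and n = 2.
log Q = n(E° − E)/0.0592 = 2×(0.13 − 0.230)/0.0592 = -3.378.
With Q = [Pb²⁺]·P(H₂) / [H⁺]^2, solving for [H⁺] gives log[H⁺] = -0.515, so pH = 0.52.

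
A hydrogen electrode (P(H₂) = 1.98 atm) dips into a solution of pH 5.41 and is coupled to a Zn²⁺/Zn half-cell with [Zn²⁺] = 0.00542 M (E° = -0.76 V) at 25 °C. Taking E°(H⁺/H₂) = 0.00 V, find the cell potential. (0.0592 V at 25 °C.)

0.50 V

The hydrogen couple is the cathode, so E°_cell = 0.76 V; n = 2.
[H⁺] = 10^(−5.41) = 3.9 × 10^-6 M, and Q = [Zn²⁺]·P(H₂) / [H⁺]^2 = 7.09 × 10^8.
E = E° − (0.0592/2) log Q = 0.76 − (0.0592/2)(8.851) = 0.498 V.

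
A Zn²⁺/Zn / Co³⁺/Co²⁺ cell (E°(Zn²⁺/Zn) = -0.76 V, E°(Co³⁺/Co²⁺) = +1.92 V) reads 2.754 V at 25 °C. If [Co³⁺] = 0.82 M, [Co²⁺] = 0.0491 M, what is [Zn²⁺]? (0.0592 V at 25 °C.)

From the Nernst equation, log Q = n(E° − E)/0.0592 = 2(2.68 − 2.754)/0.0592 = -2.500, so Q = 0.00316.
With Q = [Zn²⁺]·[Co²⁺]^2/[Co³⁺]^2 and the known concentrations, [Zn²⁺] in the numerator gives [Zn²⁺] = 0.88 M.

0.88 M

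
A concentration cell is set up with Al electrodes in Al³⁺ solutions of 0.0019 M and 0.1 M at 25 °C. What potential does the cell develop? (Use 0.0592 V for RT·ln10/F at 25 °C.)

Both half-cells are Al³⁺/Al, so E°_cell = 0. The concentrated side is the cathode; the cell reaction moves Al³⁺ from high to low concentration with n = 3.
Q = [Al³⁺]_dilute/[Al³⁺]_conc = 0.0019/0.1 = 0.0190.
E = 0 − (0.0592/3) log Q = −(0.0592/3)(-1.721) = 0.0340 V.

0.034 V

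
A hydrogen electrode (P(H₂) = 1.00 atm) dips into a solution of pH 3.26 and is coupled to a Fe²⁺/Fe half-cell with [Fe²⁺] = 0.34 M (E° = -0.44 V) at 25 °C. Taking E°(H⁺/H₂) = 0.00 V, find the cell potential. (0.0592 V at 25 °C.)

The hydrogen couple is the cathode, so E°_cell = 0.44 V; n = 2.
[H⁺] = 10^(−3.26) = 5.5 × 10^-4 M, and Q = [Fe²⁺]·P(H₂) / [H⁺]^2 = 1.13 × 10^6.
E = E° − (0.0592/2) log Q = 0.44 − (0.0592/2)(6.051) = 0.261 V.

0.26 V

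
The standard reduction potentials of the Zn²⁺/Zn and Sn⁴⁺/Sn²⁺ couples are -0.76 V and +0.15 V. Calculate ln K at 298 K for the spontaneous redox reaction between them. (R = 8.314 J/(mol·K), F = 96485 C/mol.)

E°_cell = +0.15 − (-0.76) = 0.91 V, with n = 2 electrons transferred.
At equilibrium E = 0, so the Nernst equation gives ln K = nFE°/RT = (2)(96485)(0.91)/((8.314)(298)) = 70.88.

ln K = 70.9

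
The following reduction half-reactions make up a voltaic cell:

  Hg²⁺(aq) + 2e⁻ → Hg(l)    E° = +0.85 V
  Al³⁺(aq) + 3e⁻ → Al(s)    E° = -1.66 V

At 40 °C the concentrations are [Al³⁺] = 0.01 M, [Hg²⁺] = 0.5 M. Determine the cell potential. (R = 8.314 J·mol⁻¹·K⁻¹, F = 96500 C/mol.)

The Hg²⁺/Hg couple has the higher reduction potential and acts as the cathode, so E°_cell = +0.85 − (-1.66) = 2.51 V.
Balancing electrons gives n = 6; the reaction quotient is Q = [Al³⁺]^2/[Hg²⁺]^3 = 8 × 10^-4.
E = E° − (RT/nF) ln Q = 2.51 − (8.314×313)/(6×96500) × (-7.131) = 2.510 + 0.032 = 2.542 V.

2.54 V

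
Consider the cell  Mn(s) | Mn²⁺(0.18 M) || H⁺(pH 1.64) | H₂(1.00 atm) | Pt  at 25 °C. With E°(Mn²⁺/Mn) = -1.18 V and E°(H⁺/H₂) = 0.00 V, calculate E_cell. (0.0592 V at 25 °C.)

1.10 V

The hydrogen couple is the cathode, so E°_cell = 1.18 V; n = 2.
[H⁺] = 10^(−1.64) = 0.023 M, and Q = [Mn²⁺]·P(H₂) / [H⁺]^2 = 343.
E = E° − (0.0592/2) log Q = 1.18 − (0.0592/2)(2.535) = 1.105 V.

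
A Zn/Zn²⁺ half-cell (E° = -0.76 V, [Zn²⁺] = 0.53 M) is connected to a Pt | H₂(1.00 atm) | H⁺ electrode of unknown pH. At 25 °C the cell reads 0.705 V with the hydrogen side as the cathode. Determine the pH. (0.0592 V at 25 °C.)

pH = 1.07

E°_cell = 0.76 V and n = 2.
log Q = n(E° − E)/0.0592 = 2×(0.76 − 0.705)/0.0592 = 1.858.
With Q = [Zn²⁺]·P(H₂) / [H⁺]^2, solving for [H⁺] gives log[H⁺] = -1.067, so pH = 1.07.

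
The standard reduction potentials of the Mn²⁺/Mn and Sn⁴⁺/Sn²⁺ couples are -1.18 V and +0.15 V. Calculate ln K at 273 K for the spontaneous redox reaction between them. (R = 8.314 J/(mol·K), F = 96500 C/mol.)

ln K = 113.1

E°_cell = +0.15 − (-1.18) = 1.33 V, with n = 2 electrons transferred.
At equilibrium E = 0, so the Nernst equation gives ln K = nFE°/RT = (2)(96500)(1.33)/((8.314)(273)) = 113.09.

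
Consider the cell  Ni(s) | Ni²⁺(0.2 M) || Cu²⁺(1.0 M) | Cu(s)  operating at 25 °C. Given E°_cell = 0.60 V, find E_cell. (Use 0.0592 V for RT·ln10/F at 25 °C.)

Balancing electrons gives n = 2; the reaction quotient is Q = [Ni²⁺]/[Cu²⁺] = 0.200.
At 25 °C, E = E° − (0.0592/n) log Q = 0.60 − (0.0592/2)(-0.699) = 0.600 + 0.021 = 0.621 V.

0.621 V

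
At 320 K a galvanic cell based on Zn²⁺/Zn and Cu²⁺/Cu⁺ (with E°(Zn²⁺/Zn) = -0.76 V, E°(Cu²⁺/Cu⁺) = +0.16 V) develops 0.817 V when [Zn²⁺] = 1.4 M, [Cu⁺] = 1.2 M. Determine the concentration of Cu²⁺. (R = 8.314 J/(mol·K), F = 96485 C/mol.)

From the Nernst equation, ln Q = nF(E° − E)/RT = 2×96485×(0.92 − 0.817)/(8.314×320) = 7.471, so Q = 1760.
With Q = [Zn²⁺]·[Cu⁺]^2/[Cu²⁺]^2 and the known concentrations, [Cu²⁺]^2 in the denominator gives [Cu²⁺] = 0.034 M.

0.034 M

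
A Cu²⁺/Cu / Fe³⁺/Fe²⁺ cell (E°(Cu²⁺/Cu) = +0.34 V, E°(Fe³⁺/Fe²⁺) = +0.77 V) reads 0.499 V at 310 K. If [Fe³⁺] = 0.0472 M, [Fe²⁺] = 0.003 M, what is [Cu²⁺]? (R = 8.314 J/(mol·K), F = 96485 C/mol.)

From the Nernst equation, ln Q = nF(E° − E)/RT = 2×96485×(0.43 − 0.499)/(8.314×310) = -5.166, so Q = 0.00571.
With Q = [Cu²⁺]·[Fe²⁺]^2/[Fe³⁺]^2 and the known concentrations, [Cu²⁺] in the numerator gives [Cu²⁺] = 1.4 M.

1.4 M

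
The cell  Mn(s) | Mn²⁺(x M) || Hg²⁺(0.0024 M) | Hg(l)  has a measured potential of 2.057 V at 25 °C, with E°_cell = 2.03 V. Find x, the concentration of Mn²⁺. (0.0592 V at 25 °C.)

2.9 × 10^-4 M

From the Nernst equation, log Q = n(E° − E)/0.0592 = 2(2.03 − 2.057)/0.0592 = -0.912, so Q = 0.122.
With Q = [Mn²⁺]/[Hg²⁺] and the known concentrations, [Mn²⁺] in the numerator gives [Mn²⁺] = 2.9 × 10^-4 M.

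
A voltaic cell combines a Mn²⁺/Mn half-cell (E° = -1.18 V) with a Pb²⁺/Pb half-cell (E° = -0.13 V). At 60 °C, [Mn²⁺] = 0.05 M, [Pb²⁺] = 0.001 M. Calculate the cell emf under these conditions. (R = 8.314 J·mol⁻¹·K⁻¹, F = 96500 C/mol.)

0.994 V

The Pb²⁺/Pb couple has the higher reduction potential and acts as the cathode, so E°_cell = -0.13 − (-1.18) = 1.05 V.
Balancing electrons gives n = 2; the reaction quotient is Q = [Mn²⁺]/[Pb²⁺] = 50.0.
E = E° − (RT/nF) ln Q = 1.05 − (8.314×333)/(2×96500) × (3.912) = 1.050 − 0.056 = 0.994 V.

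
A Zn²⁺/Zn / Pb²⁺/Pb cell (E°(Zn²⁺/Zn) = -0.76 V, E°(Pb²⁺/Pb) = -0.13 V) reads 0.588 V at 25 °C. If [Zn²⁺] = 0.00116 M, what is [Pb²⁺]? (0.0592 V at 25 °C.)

From the Nernst equation, log Q = n(E° − E)/0.0592 = 2(0.63 − 0.588)/0.0592 = 1.419, so Q = 26.2.
With Q = [Zn²⁺]/[Pb²⁺] and the known concentrations, [Pb²⁺] in the denominator gives [Pb²⁺] = 4.4 × 10^-5 M.

4.4 × 10^-5 M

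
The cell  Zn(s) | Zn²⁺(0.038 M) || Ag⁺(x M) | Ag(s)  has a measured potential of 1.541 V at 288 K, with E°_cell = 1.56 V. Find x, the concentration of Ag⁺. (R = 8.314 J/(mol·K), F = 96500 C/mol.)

From the Nernst equation, ln Q = nF(E° − E)/RT = 2×96500×(1.56 − 1.541)/(8.314×288) = 1.531, so Q = 4.62.
With Q = [Zn²⁺]/[Ag⁺]^2 and the known concentrations, [Ag⁺]^2 in the denominator gives [Ag⁺] = 0.091 M.

0.091 M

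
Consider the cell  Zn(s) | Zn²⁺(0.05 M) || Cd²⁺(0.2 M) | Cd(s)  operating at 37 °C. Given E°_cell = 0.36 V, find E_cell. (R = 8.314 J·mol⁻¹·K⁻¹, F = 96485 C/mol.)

0.379 V

Balancing electrons gives n = 2; the reaction quotient is Q = [Zn²⁺]/[Cd²⁺] = 0.250.
E = E° − (RT/nF) ln Q = 0.36 − (8.314×310)/(2×96485) × (-1.386) = 0.360 + 0.019 = 0.379 V.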